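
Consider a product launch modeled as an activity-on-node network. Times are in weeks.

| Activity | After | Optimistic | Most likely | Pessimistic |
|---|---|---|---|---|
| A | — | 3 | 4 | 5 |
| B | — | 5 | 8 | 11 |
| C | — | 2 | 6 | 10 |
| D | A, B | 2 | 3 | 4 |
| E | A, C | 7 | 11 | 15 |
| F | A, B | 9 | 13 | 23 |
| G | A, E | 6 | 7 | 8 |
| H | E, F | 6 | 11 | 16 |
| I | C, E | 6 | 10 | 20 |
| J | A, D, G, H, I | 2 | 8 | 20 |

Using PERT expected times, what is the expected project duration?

42 weeks

te_A = (3 + 4·4 + 5)/6 = 24/6 = 4
te_B = (5 + 4·8 + 11)/6 = 48/6 = 8
te_C = (2 + 4·6 + 10)/6 = 36/6 = 6
te_D = (2 + 4·3 + 4)/6 = 18/6 = 3
te_E = (7 + 4·11 + 15)/6 = 66/6 = 11
te_F = (9 + 4·13 + 23)/6 = 84/6 = 14
te_G = (6 + 4·7 + 8)/6 = 42/6 = 7
te_H = (6 + 4·11 + 16)/6 = 66/6 = 11
te_I = (6 + 4·10 + 20)/6 = 66/6 = 11
te_J = (2 + 4·8 + 20)/6 = 54/6 = 9

Forward pass:
ES_A = 0; EF_A = 4
ES_B = 0; EF_B = 8
ES_C = 0; EF_C = 6
ES_D = max(EF_A=4, EF_B=8) = 8; EF_D = 8+3 = 11
ES_E = max(EF_A=4, EF_C=6) = 6; EF_E = 6+11 = 17
ES_F = max(EF_A=4, EF_B=8) = 8; EF_F = 8+14 = 22
ES_G = max(EF_A=4, EF_E=17) = 17; EF_G = 17+7 = 24
ES_H = max(EF_E=17, EF_F=22) = 22; EF_H = 22+11 = 33
ES_I = max(EF_C=6, EF_E=17) = 17; EF_I = 17+11 = 28
ES_J = max(EF_A=4, EF_D=11, EF_G=24, EF_H=33, EF_I=28) = 33; EF_J = 33+9 = 42
Expected project duration μ = 42 weeks. Critical path: B → F → H → J.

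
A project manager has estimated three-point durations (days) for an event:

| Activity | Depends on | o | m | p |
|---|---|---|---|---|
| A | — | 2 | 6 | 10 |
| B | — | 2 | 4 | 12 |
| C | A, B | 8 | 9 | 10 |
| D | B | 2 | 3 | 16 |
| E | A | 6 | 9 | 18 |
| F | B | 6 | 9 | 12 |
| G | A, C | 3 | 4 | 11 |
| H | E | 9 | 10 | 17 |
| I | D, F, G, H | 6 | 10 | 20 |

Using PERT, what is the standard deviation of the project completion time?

3.61 days

te_A = (2 + 4·6 + 10)/6 = 36/6 = 6; σ²_A = ((10−2)/6)² = 1.778
te_B = (2 + 4·4 + 12)/6 = 30/6 = 5; σ²_B = ((12−2)/6)² = 2.778
te_C = (8 + 4·9 + 10)/6 = 54/6 = 9; σ²_C = ((10−8)/6)² = 0.111
te_D = (2 + 4·3 + 16)/6 = 30/6 = 5; σ²_D = ((16−2)/6)² = 5.444
te_E = (6 + 4·9 + 18)/6 = 60/6 = 10; σ²_E = ((18−6)/6)² = 4.000
te_F = (6 + 4·9 + 12)/6 = 54/6 = 9; σ²_F = ((12−6)/6)² = 1.000
te_G = (3 + 4·4 + 11)/6 = 30/6 = 5; σ²_G = ((11−3)/6)² = 1.778
te_H = (9 + 4·10 + 17)/6 = 66/6 = 11; σ²_H = ((17−9)/6)² = 1.778
te_I = (6 + 4·10 + 20)/6 = 66/6 = 11; σ²_I = ((20−6)/6)² = 5.444

Forward pass:
ES_A = 0; EF_A = 6
ES_B = 0; EF_B = 5
ES_C = max(EF_A=6, EF_B=5) = 6; EF_C = 6+9 = 15
ES_D = 5; EF_D = 5+5 = 10
ES_E = 6; EF_E = 6+10 = 16
ES_F = 5; EF_F = 5+9 = 14
ES_G = max(EF_A=6, EF_C=15) = 15; EF_G = 15+5 = 20
ES_H = 16; EF_H = 16+11 = 27
ES_I = max(EF_D=10, EF_F=14, EF_G=20, EF_H=27) = 27; EF_I = 27+11 = 38
Expected project duration μ = 38 days. Critical path: A → E → H → I.

Variance along critical path = 1.778 + 4.000 + 1.778 + 5.444 = 13.000
σ = √13.000 = 3.606 days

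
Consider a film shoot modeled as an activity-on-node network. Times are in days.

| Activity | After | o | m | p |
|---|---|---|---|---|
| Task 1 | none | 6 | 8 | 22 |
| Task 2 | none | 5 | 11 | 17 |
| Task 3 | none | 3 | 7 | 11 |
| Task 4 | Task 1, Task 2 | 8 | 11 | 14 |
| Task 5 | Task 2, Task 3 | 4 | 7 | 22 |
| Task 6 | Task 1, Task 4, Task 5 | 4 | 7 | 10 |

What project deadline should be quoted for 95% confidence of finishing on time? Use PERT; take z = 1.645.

33.0 days

te_Task 1 = (6 + 4·8 + 22)/6 = 60/6 = 10; σ²_Task 1 = ((22−6)/6)² = 7.111
te_Task 2 = (5 + 4·11 + 17)/6 = 66/6 = 11; σ²_Task 2 = ((17−5)/6)² = 4.000
te_Task 3 = (3 + 4·7 + 11)/6 = 42/6 = 7; σ²_Task 3 = ((11−3)/6)² = 1.778
te_Task 4 = (8 + 4·11 + 14)/6 = 66/6 = 11; σ²_Task 4 = ((14−8)/6)² = 1.000
te_Task 5 = (4 + 4·7 + 22)/6 = 54/6 = 9; σ²_Task 5 = ((22−4)/6)² = 9.000
te_Task 6 = (4 + 4·7 + 10)/6 = 42/6 = 7; σ²_Task 6 = ((10−4)/6)² = 1.000

Forward pass:
ES_Task 1 = 0; EF_Task 1 = 10
ES_Task 2 = 0; EF_Task 2 = 11
ES_Task 3 = 0; EF_Task 3 = 7
ES_Task 4 = max(EF_Task 1=10, EF_Task 2=11) = 11; EF_Task 4 = 11+11 = 22
ES_Task 5 = max(EF_Task 2=11, EF_Task 3=7) = 11; EF_Task 5 = 11+9 = 20
ES_Task 6 = max(EF_Task 1=10, EF_Task 4=22, EF_Task 5=20) = 22; EF_Task 6 = 22+7 = 29
Expected project duration μ = 29 days. Critical path: Task 2 → Task 4 → Task 6.

Variance along critical path = 4.000 + 1.000 + 1.000 = 6.000; σ = 2.449 days.
D = μ + z·σ = 29 + 1.645·2.449 = 33.0 days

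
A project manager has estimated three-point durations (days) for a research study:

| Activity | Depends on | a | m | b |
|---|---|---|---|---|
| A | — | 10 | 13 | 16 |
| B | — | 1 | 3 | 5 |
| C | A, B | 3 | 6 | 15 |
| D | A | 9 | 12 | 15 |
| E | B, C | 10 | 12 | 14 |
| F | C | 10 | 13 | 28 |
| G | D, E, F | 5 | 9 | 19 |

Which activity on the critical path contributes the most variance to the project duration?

te_A = (10 + 4·13 + 16)/6 = 78/6 = 13; σ²_A = ((16−10)/6)² = 1.000
te_B = (1 + 4·3 + 5)/6 = 18/6 = 3; σ²_B = ((5−1)/6)² = 0.444
te_C = (3 + 4·6 + 15)/6 = 42/6 = 7; σ²_C = ((15−3)/6)² = 4.000
te_D = (9 + 4·12 + 15)/6 = 72/6 = 12; σ²_D = ((15−9)/6)² = 1.000
te_E = (10 + 4·12 + 14)/6 = 72/6 = 12; σ²_E = ((14−10)/6)² = 0.444
te_F = (10 + 4·13 + 28)/6 = 90/6 = 15; σ²_F = ((28−10)/6)² = 9.000
te_G = (5 + 4·9 + 19)/6 = 60/6 = 10; σ²_G = ((19−5)/6)² = 5.444

Forward pass:
ES_A = 0; EF_A = 13
ES_B = 0; EF_B = 3
ES_C = max(EF_A=13, EF_B=3) = 13; EF_C = 13+7 = 20
ES_D = 13; EF_D = 13+12 = 25
ES_E = max(EF_B=3, EF_C=20) = 20; EF_E = 20+12 = 32
ES_F = 20; EF_F = 20+15 = 35
ES_G = max(EF_D=25, EF_E=32, EF_F=35) = 35; EF_G = 35+10 = 45
Expected project duration μ = 45 days. Critical path: A → C → F → G.

Variances on critical path: σ²_A=1.000, σ²_C=4.000, σ²_F=9.000, σ²_G=5.444.
Largest is σ²_F = 9.000.

F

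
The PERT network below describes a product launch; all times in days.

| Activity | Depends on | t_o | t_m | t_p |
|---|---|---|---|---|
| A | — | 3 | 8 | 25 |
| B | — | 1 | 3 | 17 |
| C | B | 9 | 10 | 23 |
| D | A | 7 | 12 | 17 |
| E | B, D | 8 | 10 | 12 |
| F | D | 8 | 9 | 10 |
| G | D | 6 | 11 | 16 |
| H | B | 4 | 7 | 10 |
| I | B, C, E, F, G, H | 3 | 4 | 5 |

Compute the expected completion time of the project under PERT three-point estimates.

37 days

te_A = (3 + 4·8 + 25)/6 = 60/6 = 10
te_B = (1 + 4·3 + 17)/6 = 30/6 = 5
te_C = (9 + 4·10 + 23)/6 = 72/6 = 12
te_D = (7 + 4·12 + 17)/6 = 72/6 = 12
te_E = (8 + 4·10 + 12)/6 = 60/6 = 10
te_F = (8 + 4·9 + 10)/6 = 54/6 = 9
te_G = (6 + 4·11 + 16)/6 = 66/6 = 11
te_H = (4 + 4·7 + 10)/6 = 42/6 = 7
te_I = (3 + 4·4 + 5)/6 = 24/6 = 4

Forward pass:
ES_A = 0; EF_A = 10
ES_B = 0; EF_B = 5
ES_C = 5; EF_C = 5+12 = 17
ES_D = 10; EF_D = 10+12 = 22
ES_E = max(EF_B=5, EF_D=22) = 22; EF_E = 22+10 = 32
ES_F = 22; EF_F = 22+9 = 31
ES_G = 22; EF_G = 22+11 = 33
ES_H = 5; EF_H = 5+7 = 12
ES_I = max(EF_B=5, EF_C=17, EF_E=32, EF_F=31, EF_G=33, EF_H=12) = 33; EF_I = 33+4 = 37
Expected project duration μ = 37 days. Critical path: A → D → G → I.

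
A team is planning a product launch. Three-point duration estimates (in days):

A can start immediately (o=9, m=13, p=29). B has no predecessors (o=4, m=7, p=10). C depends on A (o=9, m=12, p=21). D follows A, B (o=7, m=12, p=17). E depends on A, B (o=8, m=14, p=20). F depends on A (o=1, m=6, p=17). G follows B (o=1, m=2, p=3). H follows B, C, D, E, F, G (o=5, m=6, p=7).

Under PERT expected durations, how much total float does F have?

te_A = (9 + 4·13 + 29)/6 = 90/6 = 15
te_B = (4 + 4·7 + 10)/6 = 42/6 = 7
te_C = (9 + 4·12 + 21)/6 = 78/6 = 13
te_D = (7 + 4·12 + 17)/6 = 72/6 = 12
te_E = (8 + 4·14 + 20)/6 = 84/6 = 14
te_F = (1 + 4·6 + 17)/6 = 42/6 = 7
te_G = (1 + 4·2 + 3)/6 = 12/6 = 2
te_H = (5 + 4·6 + 7)/6 = 36/6 = 6

Forward pass:
ES_A = 0; EF_A = 15
ES_B = 0; EF_B = 7
ES_C = 15; EF_C = 15+13 = 28
ES_D = max(EF_A=15, EF_B=7) = 15; EF_D = 15+12 = 27
ES_E = max(EF_A=15, EF_B=7) = 15; EF_E = 15+14 = 29
ES_F = 15; EF_F = 15+7 = 22
ES_G = 7; EF_G = 7+2 = 9
ES_H = max(EF_B=7, EF_C=28, EF_D=27, EF_E=29, EF_F=22, EF_G=9) = 29; EF_H = 29+6 = 35
Expected project duration μ = 35 days. Critical path: A → E → H.

Backward pass:
LF_H = 35; LS_H = 35−6 = 29
LF_G = LS_H = 29; LS_G = 29−2 = 27
LF_F = LS_H = 29; LS_F = 29−7 = 22
LF_E = LS_H = 29; LS_E = 29−14 = 15
LF_D = LS_H = 29; LS_D = 29−12 = 17
LF_C = LS_H = 29; LS_C = 29−13 = 16
LF_B = min(LS_D=17, LS_E=15, LS_G=27, LS_H=29) = 15; LS_B = 15−7 = 8
LF_A = min(LS_C=16, LS_D=17, LS_E=15, LS_F=22) = 15; LS_A = 15−15 = 0
Slack_F = LS_F − ES_F = 22 − 15 = 7

7 days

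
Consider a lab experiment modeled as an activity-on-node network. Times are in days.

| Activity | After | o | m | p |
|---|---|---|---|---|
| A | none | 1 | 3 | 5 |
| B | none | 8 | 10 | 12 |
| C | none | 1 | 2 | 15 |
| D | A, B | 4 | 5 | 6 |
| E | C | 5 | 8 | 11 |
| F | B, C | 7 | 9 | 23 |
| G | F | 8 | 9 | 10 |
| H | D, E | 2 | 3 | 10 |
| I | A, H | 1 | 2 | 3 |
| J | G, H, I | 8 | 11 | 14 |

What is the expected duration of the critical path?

41 days

te_A = (1 + 4·3 + 5)/6 = 18/6 = 3
te_B = (8 + 4·10 + 12)/6 = 60/6 = 10
te_C = (1 + 4·2 + 15)/6 = 24/6 = 4
te_D = (4 + 4·5 + 6)/6 = 30/6 = 5
te_E = (5 + 4·8 + 11)/6 = 48/6 = 8
te_F = (7 + 4·9 + 23)/6 = 66/6 = 11
te_G = (8 + 4·9 + 10)/6 = 54/6 = 9
te_H = (2 + 4·3 + 10)/6 = 24/6 = 4
te_I = (1 + 4·2 + 3)/6 = 12/6 = 2
te_J = (8 + 4·11 + 14)/6 = 66/6 = 11

Forward pass:
ES_A = 0; EF_A = 3
ES_B = 0; EF_B = 10
ES_C = 0; EF_C = 4
ES_D = max(EF_A=3, EF_B=10) = 10; EF_D = 10+5 = 15
ES_E = 4; EF_E = 4+8 = 12
ES_F = max(EF_B=10, EF_C=4) = 10; EF_F = 10+11 = 21
ES_G = 21; EF_G = 21+9 = 30
ES_H = max(EF_D=15, EF_E=12) = 15; EF_H = 15+4 = 19
ES_I = max(EF_A=3, EF_H=19) = 19; EF_I = 19+2 = 21
ES_J = max(EF_G=30, EF_H=19, EF_I=21) = 30; EF_J = 30+11 = 41
Expected project duration μ = 41 days. Critical path: B → F → G → J.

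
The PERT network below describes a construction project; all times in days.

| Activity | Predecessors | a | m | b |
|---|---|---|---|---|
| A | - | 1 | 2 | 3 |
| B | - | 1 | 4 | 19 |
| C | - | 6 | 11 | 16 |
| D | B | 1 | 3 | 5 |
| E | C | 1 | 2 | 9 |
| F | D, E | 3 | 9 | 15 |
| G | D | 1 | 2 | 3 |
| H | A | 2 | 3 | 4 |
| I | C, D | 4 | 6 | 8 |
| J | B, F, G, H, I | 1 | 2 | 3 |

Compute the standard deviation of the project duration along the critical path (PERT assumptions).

te_A = (1 + 4·2 + 3)/6 = 12/6 = 2; σ²_A = ((3−1)/6)² = 0.111
te_B = (1 + 4·4 + 19)/6 = 36/6 = 6; σ²_B = ((19−1)/6)² = 9.000
te_C = (6 + 4·11 + 16)/6 = 66/6 = 11; σ²_C = ((16−6)/6)² = 2.778
te_D = (1 + 4·3 + 5)/6 = 18/6 = 3; σ²_D = ((5−1)/6)² = 0.444
te_E = (1 + 4·2 + 9)/6 = 18/6 = 3; σ²_E = ((9−1)/6)² = 1.778
te_F = (3 + 4·9 + 15)/6 = 54/6 = 9; σ²_F = ((15−3)/6)² = 4.000
te_G = (1 + 4·2 + 3)/6 = 12/6 = 2; σ²_G = ((3−1)/6)² = 0.111
te_H = (2 + 4·3 + 4)/6 = 18/6 = 3; σ²_H = ((4−2)/6)² = 0.111
te_I = (4 + 4·6 + 8)/6 = 36/6 = 6; σ²_I = ((8−4)/6)² = 0.444
te_J = (1 + 4·2 + 3)/6 = 12/6 = 2; σ²_J = ((3−1)/6)² = 0.111

Forward pass:
ES_A = 0; EF_A = 2
ES_B = 0; EF_B = 6
ES_C = 0; EF_C = 11
ES_D = 6; EF_D = 6+3 = 9
ES_E = 11; EF_E = 11+3 = 14
ES_F = max(EF_D=9, EF_E=14) = 14; EF_F = 14+9 = 23
ES_G = 9; EF_G = 9+2 = 11
ES_H = 2; EF_H = 2+3 = 5
ES_I = max(EF_C=11, EF_D=9) = 11; EF_I = 11+6 = 17
ES_J = max(EF_B=6, EF_F=23, EF_G=11, EF_H=5, EF_I=17) = 23; EF_J = 23+2 = 25
Expected project duration μ = 25 days. Critical path: C → E → F → J.

Variance along critical path = 2.778 + 1.778 + 4.000 + 0.111 = 8.667
σ = √8.667 = 2.944 days

2.94 days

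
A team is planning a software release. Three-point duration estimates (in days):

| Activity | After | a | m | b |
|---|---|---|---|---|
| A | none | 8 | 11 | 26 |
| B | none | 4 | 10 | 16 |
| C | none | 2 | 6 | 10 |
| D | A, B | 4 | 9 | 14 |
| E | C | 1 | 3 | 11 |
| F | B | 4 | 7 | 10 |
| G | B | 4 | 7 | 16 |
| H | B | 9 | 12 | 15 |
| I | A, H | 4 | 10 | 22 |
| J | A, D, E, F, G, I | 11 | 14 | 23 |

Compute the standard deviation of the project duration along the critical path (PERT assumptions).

4.24 days

te_A = (8 + 4·11 + 26)/6 = 78/6 = 13; σ²_A = ((26−8)/6)² = 9.000
te_B = (4 + 4·10 + 16)/6 = 60/6 = 10; σ²_B = ((16−4)/6)² = 4.000
te_C = (2 + 4·6 + 10)/6 = 36/6 = 6; σ²_C = ((10−2)/6)² = 1.778
te_D = (4 + 4·9 + 14)/6 = 54/6 = 9; σ²_D = ((14−4)/6)² = 2.778
te_E = (1 + 4·3 + 11)/6 = 24/6 = 4; σ²_E = ((11−1)/6)² = 2.778
te_F = (4 + 4·7 + 10)/6 = 42/6 = 7; σ²_F = ((10−4)/6)² = 1.000
te_G = (4 + 4·7 + 16)/6 = 48/6 = 8; σ²_G = ((16−4)/6)² = 4.000
te_H = (9 + 4·12 + 15)/6 = 72/6 = 12; σ²_H = ((15−9)/6)² = 1.000
te_I = (4 + 4·10 + 22)/6 = 66/6 = 11; σ²_I = ((22−4)/6)² = 9.000
te_J = (11 + 4·14 + 23)/6 = 90/6 = 15; σ²_J = ((23−11)/6)² = 4.000

Forward pass:
ES_A = 0; EF_A = 13
ES_B = 0; EF_B = 10
ES_C = 0; EF_C = 6
ES_D = max(EF_A=13, EF_B=10) = 13; EF_D = 13+9 = 22
ES_E = 6; EF_E = 6+4 = 10
ES_F = 10; EF_F = 10+7 = 17
ES_G = 10; EF_G = 10+8 = 18
ES_H = 10; EF_H = 10+12 = 22
ES_I = max(EF_A=13, EF_H=22) = 22; EF_I = 22+11 = 33
ES_J = max(EF_A=13, EF_D=22, EF_E=10, EF_F=17, EF_G=18, EF_I=33) = 33; EF_J = 33+15 = 48
Expected project duration μ = 48 days. Critical path: B → H → I → J.

Variance along critical path = 4.000 + 1.000 + 9.000 + 4.000 = 18.000
σ = √18.000 = 4.243 days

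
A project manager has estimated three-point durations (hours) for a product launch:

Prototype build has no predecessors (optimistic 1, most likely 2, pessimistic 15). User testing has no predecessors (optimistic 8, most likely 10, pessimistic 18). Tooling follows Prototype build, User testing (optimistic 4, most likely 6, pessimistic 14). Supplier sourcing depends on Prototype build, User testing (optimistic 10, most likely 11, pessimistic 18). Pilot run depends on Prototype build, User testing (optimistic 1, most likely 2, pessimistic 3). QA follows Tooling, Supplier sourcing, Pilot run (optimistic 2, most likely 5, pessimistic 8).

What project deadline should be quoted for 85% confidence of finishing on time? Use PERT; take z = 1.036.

30.4 hours

te_Prototype build = (1 + 4·2 + 15)/6 = 24/6 = 4; σ²_Prototype build = ((15−1)/6)² = 5.444
te_User testing = (8 + 4·10 + 18)/6 = 66/6 = 11; σ²_User testing = ((18−8)/6)² = 2.778
te_Tooling = (4 + 4·6 + 14)/6 = 42/6 = 7; σ²_Tooling = ((14−4)/6)² = 2.778
te_Supplier sourcing = (10 + 4·11 + 18)/6 = 72/6 = 12; σ²_Supplier sourcing = ((18−10)/6)² = 1.778
te_Pilot run = (1 + 4·2 + 3)/6 = 12/6 = 2; σ²_Pilot run = ((3−1)/6)² = 0.111
te_QA = (2 + 4·5 + 8)/6 = 30/6 = 5; σ²_QA = ((8−2)/6)² = 1.000

Forward pass:
ES_Prototype build = 0; EF_Prototype build = 4
ES_User testing = 0; EF_User testing = 11
ES_Tooling = max(EF_Prototype build=4, EF_User testing=11) = 11; EF_Tooling = 11+7 = 18
ES_Supplier sourcing = max(EF_Prototype build=4, EF_User testing=11) = 11; EF_Supplier sourcing = 11+12 = 23
ES_Pilot run = max(EF_Prototype build=4, EF_User testing=11) = 11; EF_Pilot run = 11+2 = 13
ES_QA = max(EF_Tooling=18, EF_Supplier sourcing=23, EF_Pilot run=13) = 23; EF_QA = 23+5 = 28
Expected project duration μ = 28 hours. Critical path: User testing → Supplier sourcing → QA.

Variance along critical path = 2.778 + 1.778 + 1.000 = 5.556; σ = 2.357 hours.
D = μ + z·σ = 28 + 1.036·2.357 = 30.4 hours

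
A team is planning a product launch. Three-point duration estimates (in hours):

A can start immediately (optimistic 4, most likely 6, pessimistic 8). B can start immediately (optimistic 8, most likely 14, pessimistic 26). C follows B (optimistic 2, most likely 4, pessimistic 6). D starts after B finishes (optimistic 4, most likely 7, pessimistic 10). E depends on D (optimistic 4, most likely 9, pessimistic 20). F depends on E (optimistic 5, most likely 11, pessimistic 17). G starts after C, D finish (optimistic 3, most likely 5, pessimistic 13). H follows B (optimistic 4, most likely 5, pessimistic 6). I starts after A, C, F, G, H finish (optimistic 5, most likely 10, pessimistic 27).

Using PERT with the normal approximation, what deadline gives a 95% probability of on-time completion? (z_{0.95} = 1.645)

64.7 hours

te_A = (4 + 4·6 + 8)/6 = 36/6 = 6; σ²_A = ((8−4)/6)² = 0.444
te_B = (8 + 4·14 + 26)/6 = 90/6 = 15; σ²_B = ((26−8)/6)² = 9.000
te_C = (2 + 4·4 + 6)/6 = 24/6 = 4; σ²_C = ((6−2)/6)² = 0.444
te_D = (4 + 4·7 + 10)/6 = 42/6 = 7; σ²_D = ((10−4)/6)² = 1.000
te_E = (4 + 4·9 + 20)/6 = 60/6 = 10; σ²_E = ((20−4)/6)² = 7.111
te_F = (5 + 4·11 + 17)/6 = 66/6 = 11; σ²_F = ((17−5)/6)² = 4.000
te_G = (3 + 4·5 + 13)/6 = 36/6 = 6; σ²_G = ((13−3)/6)² = 2.778
te_H = (4 + 4·5 + 6)/6 = 30/6 = 5; σ²_H = ((6−4)/6)² = 0.111
te_I = (5 + 4·10 + 27)/6 = 72/6 = 12; σ²_I = ((27−5)/6)² = 13.444

Forward pass:
ES_A = 0; EF_A = 6
ES_B = 0; EF_B = 15
ES_C = 15; EF_C = 15+4 = 19
ES_D = 15; EF_D = 15+7 = 22
ES_E = 22; EF_E = 22+10 = 32
ES_F = 32; EF_F = 32+11 = 43
ES_G = max(EF_C=19, EF_D=22) = 22; EF_G = 22+6 = 28
ES_H = 15; EF_H = 15+5 = 20
ES_I = max(EF_A=6, EF_C=19, EF_F=43, EF_G=28, EF_H=20) = 43; EF_I = 43+12 = 55
Expected project duration μ = 55 hours. Critical path: B → D → E → F → I.

Variance along critical path = 9.000 + 1.000 + 7.111 + 4.000 + 13.444 = 34.556; σ = 5.878 hours.
D = μ + z·σ = 55 + 1.645·5.878 = 64.7 hours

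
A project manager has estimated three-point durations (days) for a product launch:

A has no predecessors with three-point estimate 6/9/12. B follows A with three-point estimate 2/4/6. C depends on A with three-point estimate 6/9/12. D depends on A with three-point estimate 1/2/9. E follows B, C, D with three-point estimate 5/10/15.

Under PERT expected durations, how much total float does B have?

te_A = (6 + 4·9 + 12)/6 = 54/6 = 9
te_B = (2 + 4·4 + 6)/6 = 24/6 = 4
te_C = (6 + 4·9 + 12)/6 = 54/6 = 9
te_D = (1 + 4·2 + 9)/6 = 18/6 = 3
te_E = (5 + 4·10 + 15)/6 = 60/6 = 10

Forward pass:
ES_A = 0; EF_A = 9
ES_B = 9; EF_B = 9+4 = 13
ES_C = 9; EF_C = 9+9 = 18
ES_D = 9; EF_D = 9+3 = 12
ES_E = max(EF_B=13, EF_C=18, EF_D=12) = 18; EF_E = 18+10 = 28
Expected project duration μ = 28 days. Critical path: A → C → E.

Backward pass:
LF_E = 28; LS_E = 28−10 = 18
LF_D = LS_E = 18; LS_D = 18−3 = 15
LF_C = LS_E = 18; LS_C = 18−9 = 9
LF_B = LS_E = 18; LS_B = 18−4 = 14
LF_A = min(LS_B=14, LS_C=9, LS_D=15) = 9; LS_A = 9−9 = 0
Slack_B = LS_B − ES_B = 14 − 9 = 5

5 days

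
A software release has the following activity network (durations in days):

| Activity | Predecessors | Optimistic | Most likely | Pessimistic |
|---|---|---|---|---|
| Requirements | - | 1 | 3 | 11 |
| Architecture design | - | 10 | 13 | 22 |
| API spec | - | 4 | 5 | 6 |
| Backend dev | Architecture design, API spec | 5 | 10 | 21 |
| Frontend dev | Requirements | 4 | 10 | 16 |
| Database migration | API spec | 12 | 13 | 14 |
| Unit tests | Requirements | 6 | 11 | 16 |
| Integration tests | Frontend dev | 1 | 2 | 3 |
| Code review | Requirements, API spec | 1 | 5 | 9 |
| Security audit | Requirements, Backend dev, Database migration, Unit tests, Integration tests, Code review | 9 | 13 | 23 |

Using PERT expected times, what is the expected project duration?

te_Requirements = (1 + 4·3 + 11)/6 = 24/6 = 4
te_Architecture design = (10 + 4·13 + 22)/6 = 84/6 = 14
te_API spec = (4 + 4·5 + 6)/6 = 30/6 = 5
te_Backend dev = (5 + 4·10 + 21)/6 = 66/6 = 11
te_Frontend dev = (4 + 4·10 + 16)/6 = 60/6 = 10
te_Database migration = (12 + 4·13 + 14)/6 = 78/6 = 13
te_Unit tests = (6 + 4·11 + 16)/6 = 66/6 = 11
te_Integration tests = (1 + 4·2 + 3)/6 = 12/6 = 2
te_Code review = (1 + 4·5 + 9)/6 = 30/6 = 5
te_Security audit = (9 + 4·13 + 23)/6 = 84/6 = 14

Forward pass:
ES_Requirements = 0; EF_Requirements = 4
ES_Architecture design = 0; EF_Architecture design = 14
ES_API spec = 0; EF_API spec = 5
ES_Backend dev = max(EF_Architecture design=14, EF_API spec=5) = 14; EF_Backend dev = 14+11 = 25
ES_Frontend dev = 4; EF_Frontend dev = 4+10 = 14
ES_Database migration = 5; EF_Database migration = 5+13 = 18
ES_Unit tests = 4; EF_Unit tests = 4+11 = 15
ES_Integration tests = 14; EF_Integration tests = 14+2 = 16
ES_Code review = max(EF_Requirements=4, EF_API spec=5) = 5; EF_Code review = 5+5 = 10
ES_Security audit = max(EF_Requirements=4, EF_Backend dev=25, EF_Database migration=18, EF_Unit tests=15, EF_Integration tests=16, EF_Code review=10) = 25; EF_Security audit = 25+14 = 39
Expected project duration μ = 39 days. Critical path: Architecture design → Backend dev → Security audit.

39 days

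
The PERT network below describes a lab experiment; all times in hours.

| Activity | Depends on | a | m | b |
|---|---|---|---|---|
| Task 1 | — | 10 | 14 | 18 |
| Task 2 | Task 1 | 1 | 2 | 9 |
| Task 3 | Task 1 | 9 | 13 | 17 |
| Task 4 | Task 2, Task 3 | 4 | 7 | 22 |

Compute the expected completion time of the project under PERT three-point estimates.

te_Task 1 = (10 + 4·14 + 18)/6 = 84/6 = 14
te_Task 2 = (1 + 4·2 + 9)/6 = 18/6 = 3
te_Task 3 = (9 + 4·13 + 17)/6 = 78/6 = 13
te_Task 4 = (4 + 4·7 + 22)/6 = 54/6 = 9

Forward pass:
ES_Task 1 = 0; EF_Task 1 = 14
ES_Task 2 = 14; EF_Task 2 = 14+3 = 17
ES_Task 3 = 14; EF_Task 3 = 14+13 = 27
ES_Task 4 = max(EF_Task 2=17, EF_Task 3=27) = 27; EF_Task 4 = 27+9 = 36
Expected project duration μ = 36 hours. Critical path: Task 1 → Task 3 → Task 4.

36 hours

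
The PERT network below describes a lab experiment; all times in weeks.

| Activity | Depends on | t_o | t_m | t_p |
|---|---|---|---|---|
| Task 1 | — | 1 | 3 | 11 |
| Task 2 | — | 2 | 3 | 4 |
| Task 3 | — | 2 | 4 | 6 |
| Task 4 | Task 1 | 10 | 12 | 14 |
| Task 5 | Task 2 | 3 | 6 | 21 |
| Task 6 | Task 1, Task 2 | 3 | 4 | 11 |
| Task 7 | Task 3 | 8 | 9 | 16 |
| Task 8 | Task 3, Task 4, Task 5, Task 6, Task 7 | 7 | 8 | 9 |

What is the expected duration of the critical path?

24 weeks

te_Task 1 = (1 + 4·3 + 11)/6 = 24/6 = 4
te_Task 2 = (2 + 4·3 + 4)/6 = 18/6 = 3
te_Task 3 = (2 + 4·4 + 6)/6 = 24/6 = 4
te_Task 4 = (10 + 4·12 + 14)/6 = 72/6 = 12
te_Task 5 = (3 + 4·6 + 21)/6 = 48/6 = 8
te_Task 6 = (3 + 4·4 + 11)/6 = 30/6 = 5
te_Task 7 = (8 + 4·9 + 16)/6 = 60/6 = 10
te_Task 8 = (7 + 4·8 + 9)/6 = 48/6 = 8

Forward pass:
ES_Task 1 = 0; EF_Task 1 = 4
ES_Task 2 = 0; EF_Task 2 = 3
ES_Task 3 = 0; EF_Task 3 = 4
ES_Task 4 = 4; EF_Task 4 = 4+12 = 16
ES_Task 5 = 3; EF_Task 5 = 3+8 = 11
ES_Task 6 = max(EF_Task 1=4, EF_Task 2=3) = 4; EF_Task 6 = 4+5 = 9
ES_Task 7 = 4; EF_Task 7 = 4+10 = 14
ES_Task 8 = max(EF_Task 3=4, EF_Task 4=16, EF_Task 5=11, EF_Task 6=9, EF_Task 7=14) = 16; EF_Task 8 = 16+8 = 24
Expected project duration μ = 24 weeks. Critical path: Task 1 → Task 4 → Task 8.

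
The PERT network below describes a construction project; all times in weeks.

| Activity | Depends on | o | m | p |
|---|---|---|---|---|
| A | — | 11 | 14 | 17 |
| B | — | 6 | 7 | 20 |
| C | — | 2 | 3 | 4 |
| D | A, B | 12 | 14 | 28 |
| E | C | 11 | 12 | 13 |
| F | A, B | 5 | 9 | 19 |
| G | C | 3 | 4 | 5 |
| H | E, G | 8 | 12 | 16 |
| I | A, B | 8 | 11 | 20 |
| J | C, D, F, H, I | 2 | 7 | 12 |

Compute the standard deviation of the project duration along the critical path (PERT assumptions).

3.30 weeks

te_A = (11 + 4·14 + 17)/6 = 84/6 = 14; σ²_A = ((17−11)/6)² = 1.000
te_B = (6 + 4·7 + 20)/6 = 54/6 = 9; σ²_B = ((20−6)/6)² = 5.444
te_C = (2 + 4·3 + 4)/6 = 18/6 = 3; σ²_C = ((4−2)/6)² = 0.111
te_D = (12 + 4·14 + 28)/6 = 96/6 = 16; σ²_D = ((28−12)/6)² = 7.111
te_E = (11 + 4·12 + 13)/6 = 72/6 = 12; σ²_E = ((13−11)/6)² = 0.111
te_F = (5 + 4·9 + 19)/6 = 60/6 = 10; σ²_F = ((19−5)/6)² = 5.444
te_G = (3 + 4·4 + 5)/6 = 24/6 = 4; σ²_G = ((5−3)/6)² = 0.111
te_H = (8 + 4·12 + 16)/6 = 72/6 = 12; σ²_H = ((16−8)/6)² = 1.778
te_I = (8 + 4·11 + 20)/6 = 72/6 = 12; σ²_I = ((20−8)/6)² = 4.000
te_J = (2 + 4·7 + 12)/6 = 42/6 = 7; σ²_J = ((12−2)/6)² = 2.778

Forward pass:
ES_A = 0; EF_A = 14
ES_B = 0; EF_B = 9
ES_C = 0; EF_C = 3
ES_D = max(EF_A=14, EF_B=9) = 14; EF_D = 14+16 = 30
ES_E = 3; EF_E = 3+12 = 15
ES_F = max(EF_A=14, EF_B=9) = 14; EF_F = 14+10 = 24
ES_G = 3; EF_G = 3+4 = 7
ES_H = max(EF_E=15, EF_G=7) = 15; EF_H = 15+12 = 27
ES_I = max(EF_A=14, EF_B=9) = 14; EF_I = 14+12 = 26
ES_J = max(EF_C=3, EF_D=30, EF_F=24, EF_H=27, EF_I=26) = 30; EF_J = 30+7 = 37
Expected project duration μ = 37 weeks. Critical path: A → D → J.

Variance along critical path = 1.000 + 7.111 + 2.778 = 10.889
σ = √10.889 = 3.300 weeks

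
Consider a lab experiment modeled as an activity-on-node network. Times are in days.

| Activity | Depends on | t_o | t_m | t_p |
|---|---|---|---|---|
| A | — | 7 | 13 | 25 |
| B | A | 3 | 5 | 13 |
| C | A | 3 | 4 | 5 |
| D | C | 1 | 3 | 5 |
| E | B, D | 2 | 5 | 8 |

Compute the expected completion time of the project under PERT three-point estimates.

26 days

te_A = (7 + 4·13 + 25)/6 = 84/6 = 14
te_B = (3 + 4·5 + 13)/6 = 36/6 = 6
te_C = (3 + 4·4 + 5)/6 = 24/6 = 4
te_D = (1 + 4·3 + 5)/6 = 18/6 = 3
te_E = (2 + 4·5 + 8)/6 = 30/6 = 5

Forward pass:
ES_A = 0; EF_A = 14
ES_B = 14; EF_B = 14+6 = 20
ES_C = 14; EF_C = 14+4 = 18
ES_D = 18; EF_D = 18+3 = 21
ES_E = max(EF_B=20, EF_D=21) = 21; EF_E = 21+5 = 26
Expected project duration μ = 26 days. Critical path: A → C → D → E.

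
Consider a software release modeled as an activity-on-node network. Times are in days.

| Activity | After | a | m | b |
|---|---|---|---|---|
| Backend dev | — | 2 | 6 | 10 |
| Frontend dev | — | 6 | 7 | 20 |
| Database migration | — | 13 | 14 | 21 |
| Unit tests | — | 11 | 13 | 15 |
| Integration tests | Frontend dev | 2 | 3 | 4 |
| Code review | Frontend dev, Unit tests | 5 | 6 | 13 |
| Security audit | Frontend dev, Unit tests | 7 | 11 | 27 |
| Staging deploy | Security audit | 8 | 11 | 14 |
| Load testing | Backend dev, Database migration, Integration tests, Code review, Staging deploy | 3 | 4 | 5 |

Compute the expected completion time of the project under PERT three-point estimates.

te_Backend dev = (2 + 4·6 + 10)/6 = 36/6 = 6
te_Frontend dev = (6 + 4·7 + 20)/6 = 54/6 = 9
te_Database migration = (13 + 4·14 + 21)/6 = 90/6 = 15
te_Unit tests = (11 + 4·13 + 15)/6 = 78/6 = 13
te_Integration tests = (2 + 4·3 + 4)/6 = 18/6 = 3
te_Code review = (5 + 4·6 + 13)/6 = 42/6 = 7
te_Security audit = (7 + 4·11 + 27)/6 = 78/6 = 13
te_Staging deploy = (8 + 4·11 + 14)/6 = 66/6 = 11
te_Load testing = (3 + 4·4 + 5)/6 = 24/6 = 4

Forward pass:
ES_Backend dev = 0; EF_Backend dev = 6
ES_Frontend dev = 0; EF_Frontend dev = 9
ES_Database migration = 0; EF_Database migration = 15
ES_Unit tests = 0; EF_Unit tests = 13
ES_Integration tests = 9; EF_Integration tests = 9+3 = 12
ES_Code review = max(EF_Frontend dev=9, EF_Unit tests=13) = 13; EF_Code review = 13+7 = 20
ES_Security audit = max(EF_Frontend dev=9, EF_Unit tests=13) = 13; EF_Security audit = 13+13 = 26
ES_Staging deploy = 26; EF_Staging deploy = 26+11 = 37
ES_Load testing = max(EF_Backend dev=6, EF_Database migration=15, EF_Integration tests=12, EF_Code review=20, EF_Staging deploy=37) = 37; EF_Load testing = 37+4 = 41
Expected project duration μ = 41 days. Critical path: Unit tests → Security audit → Staging deploy → Load testing.

41 days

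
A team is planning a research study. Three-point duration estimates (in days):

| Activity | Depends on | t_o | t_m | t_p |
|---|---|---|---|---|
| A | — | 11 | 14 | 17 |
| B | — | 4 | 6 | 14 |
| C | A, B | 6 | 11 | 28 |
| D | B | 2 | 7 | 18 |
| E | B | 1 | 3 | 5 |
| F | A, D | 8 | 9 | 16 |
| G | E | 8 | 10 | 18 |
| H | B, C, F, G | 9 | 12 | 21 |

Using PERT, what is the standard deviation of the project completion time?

te_A = (11 + 4·14 + 17)/6 = 84/6 = 14; σ²_A = ((17−11)/6)² = 1.000
te_B = (4 + 4·6 + 14)/6 = 42/6 = 7; σ²_B = ((14−4)/6)² = 2.778
te_C = (6 + 4·11 + 28)/6 = 78/6 = 13; σ²_C = ((28−6)/6)² = 13.444
te_D = (2 + 4·7 + 18)/6 = 48/6 = 8; σ²_D = ((18−2)/6)² = 7.111
te_E = (1 + 4·3 + 5)/6 = 18/6 = 3; σ²_E = ((5−1)/6)² = 0.444
te_F = (8 + 4·9 + 16)/6 = 60/6 = 10; σ²_F = ((16−8)/6)² = 1.778
te_G = (8 + 4·10 + 18)/6 = 66/6 = 11; σ²_G = ((18−8)/6)² = 2.778
te_H = (9 + 4·12 + 21)/6 = 78/6 = 13; σ²_H = ((21−9)/6)² = 4.000

Forward pass:
ES_A = 0; EF_A = 14
ES_B = 0; EF_B = 7
ES_C = max(EF_A=14, EF_B=7) = 14; EF_C = 14+13 = 27
ES_D = 7; EF_D = 7+8 = 15
ES_E = 7; EF_E = 7+3 = 10
ES_F = max(EF_A=14, EF_D=15) = 15; EF_F = 15+10 = 25
ES_G = 10; EF_G = 10+11 = 21
ES_H = max(EF_B=7, EF_C=27, EF_F=25, EF_G=21) = 27; EF_H = 27+13 = 40
Expected project duration μ = 40 days. Critical path: A → C → H.

Variance along critical path = 1.000 + 13.444 + 4.000 = 18.444
σ = √18.444 = 4.295 days

4.29 days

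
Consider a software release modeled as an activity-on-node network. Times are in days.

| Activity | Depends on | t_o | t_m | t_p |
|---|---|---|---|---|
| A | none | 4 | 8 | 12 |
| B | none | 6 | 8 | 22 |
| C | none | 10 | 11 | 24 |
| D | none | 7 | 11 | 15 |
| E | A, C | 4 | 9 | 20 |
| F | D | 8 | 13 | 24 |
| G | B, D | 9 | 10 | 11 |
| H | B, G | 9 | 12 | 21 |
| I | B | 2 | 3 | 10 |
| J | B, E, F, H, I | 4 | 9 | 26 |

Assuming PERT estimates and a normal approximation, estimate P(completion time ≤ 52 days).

te_A = (4 + 4·8 + 12)/6 = 48/6 = 8; σ²_A = ((12−4)/6)² = 1.778
te_B = (6 + 4·8 + 22)/6 = 60/6 = 10; σ²_B = ((22−6)/6)² = 7.111
te_C = (10 + 4·11 + 24)/6 = 78/6 = 13; σ²_C = ((24−10)/6)² = 5.444
te_D = (7 + 4·11 + 15)/6 = 66/6 = 11; σ²_D = ((15−7)/6)² = 1.778
te_E = (4 + 4·9 + 20)/6 = 60/6 = 10; σ²_E = ((20−4)/6)² = 7.111
te_F = (8 + 4·13 + 24)/6 = 84/6 = 14; σ²_F = ((24−8)/6)² = 7.111
te_G = (9 + 4·10 + 11)/6 = 60/6 = 10; σ²_G = ((11−9)/6)² = 0.111
te_H = (9 + 4·12 + 21)/6 = 78/6 = 13; σ²_H = ((21−9)/6)² = 4.000
te_I = (2 + 4·3 + 10)/6 = 24/6 = 4; σ²_I = ((10−2)/6)² = 1.778
te_J = (4 + 4·9 + 26)/6 = 66/6 = 11; σ²_J = ((26−4)/6)² = 13.444

Forward pass:
ES_A = 0; EF_A = 8
ES_B = 0; EF_B = 10
ES_C = 0; EF_C = 13
ES_D = 0; EF_D = 11
ES_E = max(EF_A=8, EF_C=13) = 13; EF_E = 13+10 = 23
ES_F = 11; EF_F = 11+14 = 25
ES_G = max(EF_B=10, EF_D=11) = 11; EF_G = 11+10 = 21
ES_H = max(EF_B=10, EF_G=21) = 21; EF_H = 21+13 = 34
ES_I = 10; EF_I = 10+4 = 14
ES_J = max(EF_B=10, EF_E=23, EF_F=25, EF_H=34, EF_I=14) = 34; EF_J = 34+11 = 45
Expected project duration μ = 45 days. Critical path: D → G → H → J.

Variance along critical path = 1.778 + 0.111 + 4.000 + 13.444 = 19.333; σ = √19.333 = 4.397 days.
Z = (52 − 45) / 4.397 = 1.592
P(T ≤ 52) = Φ(1.592) ≈ 0.944

0.944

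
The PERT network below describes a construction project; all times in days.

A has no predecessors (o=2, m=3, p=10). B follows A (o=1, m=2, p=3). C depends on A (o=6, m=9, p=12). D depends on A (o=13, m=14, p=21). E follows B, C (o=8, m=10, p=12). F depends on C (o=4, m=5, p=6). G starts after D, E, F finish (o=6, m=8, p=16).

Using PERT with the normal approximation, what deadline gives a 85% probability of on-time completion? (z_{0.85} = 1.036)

34.5 days

te_A = (2 + 4·3 + 10)/6 = 24/6 = 4; σ²_A = ((10−2)/6)² = 1.778
te_B = (1 + 4·2 + 3)/6 = 12/6 = 2; σ²_B = ((3−1)/6)² = 0.111
te_C = (6 + 4·9 + 12)/6 = 54/6 = 9; σ²_C = ((12−6)/6)² = 1.000
te_D = (13 + 4·14 + 21)/6 = 90/6 = 15; σ²_D = ((21−13)/6)² = 1.778
te_E = (8 + 4·10 + 12)/6 = 60/6 = 10; σ²_E = ((12−8)/6)² = 0.444
te_F = (4 + 4·5 + 6)/6 = 30/6 = 5; σ²_F = ((6−4)/6)² = 0.111
te_G = (6 + 4·8 + 16)/6 = 54/6 = 9; σ²_G = ((16−6)/6)² = 2.778

Forward pass:
ES_A = 0; EF_A = 4
ES_B = 4; EF_B = 4+2 = 6
ES_C = 4; EF_C = 4+9 = 13
ES_D = 4; EF_D = 4+15 = 19
ES_E = max(EF_B=6, EF_C=13) = 13; EF_E = 13+10 = 23
ES_F = 13; EF_F = 13+5 = 18
ES_G = max(EF_D=19, EF_E=23, EF_F=18) = 23; EF_G = 23+9 = 32
Expected project duration μ = 32 days. Critical path: A → C → E → G.

Variance along critical path = 1.778 + 1.000 + 0.444 + 2.778 = 6.000; σ = 2.449 days.
D = μ + z·σ = 32 + 1.036·2.449 = 34.5 days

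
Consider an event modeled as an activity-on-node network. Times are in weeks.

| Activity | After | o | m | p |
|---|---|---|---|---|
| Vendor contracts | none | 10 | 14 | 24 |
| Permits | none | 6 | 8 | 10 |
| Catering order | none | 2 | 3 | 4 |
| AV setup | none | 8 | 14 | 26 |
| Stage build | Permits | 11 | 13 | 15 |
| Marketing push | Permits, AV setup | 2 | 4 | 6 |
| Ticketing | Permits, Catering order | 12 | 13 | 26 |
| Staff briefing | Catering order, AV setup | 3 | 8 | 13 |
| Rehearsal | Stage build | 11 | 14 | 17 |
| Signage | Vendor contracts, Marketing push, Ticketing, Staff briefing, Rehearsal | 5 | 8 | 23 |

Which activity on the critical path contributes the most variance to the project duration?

Signage

te_Vendor contracts = (10 + 4·14 + 24)/6 = 90/6 = 15; σ²_Vendor contracts = ((24−10)/6)² = 5.444
te_Permits = (6 + 4·8 + 10)/6 = 48/6 = 8; σ²_Permits = ((10−6)/6)² = 0.444
te_Catering order = (2 + 4·3 + 4)/6 = 18/6 = 3; σ²_Catering order = ((4−2)/6)² = 0.111
te_AV setup = (8 + 4·14 + 26)/6 = 90/6 = 15; σ²_AV setup = ((26−8)/6)² = 9.000
te_Stage build = (11 + 4·13 + 15)/6 = 78/6 = 13; σ²_Stage build = ((15−11)/6)² = 0.444
te_Marketing push = (2 + 4·4 + 6)/6 = 24/6 = 4; σ²_Marketing push = ((6−2)/6)² = 0.444
te_Ticketing = (12 + 4·13 + 26)/6 = 90/6 = 15; σ²_Ticketing = ((26−12)/6)² = 5.444
te_Staff briefing = (3 + 4·8 + 13)/6 = 48/6 = 8; σ²_Staff briefing = ((13−3)/6)² = 2.778
te_Rehearsal = (11 + 4·14 + 17)/6 = 84/6 = 14; σ²_Rehearsal = ((17−11)/6)² = 1.000
te_Signage = (5 + 4·8 + 23)/6 = 60/6 = 10; σ²_Signage = ((23−5)/6)² = 9.000

Forward pass:
ES_Vendor contracts = 0; EF_Vendor contracts = 15
ES_Permits = 0; EF_Permits = 8
ES_Catering order = 0; EF_Catering order = 3
ES_AV setup = 0; EF_AV setup = 15
ES_Stage build = 8; EF_Stage build = 8+13 = 21
ES_Marketing push = max(EF_Permits=8, EF_AV setup=15) = 15; EF_Marketing push = 15+4 = 19
ES_Ticketing = max(EF_Permits=8, EF_Catering order=3) = 8; EF_Ticketing = 8+15 = 23
ES_Staff briefing = max(EF_Catering order=3, EF_AV setup=15) = 15; EF_Staff briefing = 15+8 = 23
ES_Rehearsal = 21; EF_Rehearsal = 21+14 = 35
ES_Signage = max(EF_Vendor contracts=15, EF_Marketing push=19, EF_Ticketing=23, EF_Staff briefing=23, EF_Rehearsal=35) = 35; EF_Signage = 35+10 = 45
Expected project duration μ = 45 weeks. Critical path: Permits → Stage build → Rehearsal → Signage.

Variances on critical path: σ²_Permits=0.444, σ²_Stage build=0.444, σ²_Rehearsal=1.000, σ²_Signage=9.000.
Largest is σ²_Signage = 9.000.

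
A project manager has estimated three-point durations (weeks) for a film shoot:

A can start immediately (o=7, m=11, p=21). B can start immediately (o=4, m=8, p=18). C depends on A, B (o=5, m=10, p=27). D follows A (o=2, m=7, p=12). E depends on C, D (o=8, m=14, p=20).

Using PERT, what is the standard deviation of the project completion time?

4.78 weeks

te_A = (7 + 4·11 + 21)/6 = 72/6 = 12; σ²_A = ((21−7)/6)² = 5.444
te_B = (4 + 4·8 + 18)/6 = 54/6 = 9; σ²_B = ((18−4)/6)² = 5.444
te_C = (5 + 4·10 + 27)/6 = 72/6 = 12; σ²_C = ((27−5)/6)² = 13.444
te_D = (2 + 4·7 + 12)/6 = 42/6 = 7; σ²_D = ((12−2)/6)² = 2.778
te_E = (8 + 4·14 + 20)/6 = 84/6 = 14; σ²_E = ((20−8)/6)² = 4.000

Forward pass:
ES_A = 0; EF_A = 12
ES_B = 0; EF_B = 9
ES_C = max(EF_A=12, EF_B=9) = 12; EF_C = 12+12 = 24
ES_D = 12; EF_D = 12+7 = 19
ES_E = max(EF_C=24, EF_D=19) = 24; EF_E = 24+14 = 38
Expected project duration μ = 38 weeks. Critical path: A → C → E.

Variance along critical path = 5.444 + 13.444 + 4.000 = 22.889
σ = √22.889 = 4.784 weeks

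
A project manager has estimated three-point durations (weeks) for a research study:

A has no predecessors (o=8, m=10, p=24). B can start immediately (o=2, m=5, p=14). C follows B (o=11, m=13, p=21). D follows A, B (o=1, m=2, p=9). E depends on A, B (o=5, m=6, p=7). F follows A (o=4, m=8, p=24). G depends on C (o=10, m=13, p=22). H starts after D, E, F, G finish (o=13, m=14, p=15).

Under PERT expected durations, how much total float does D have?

19 weeks

te_A = (8 + 4·10 + 24)/6 = 72/6 = 12
te_B = (2 + 4·5 + 14)/6 = 36/6 = 6
te_C = (11 + 4·13 + 21)/6 = 84/6 = 14
te_D = (1 + 4·2 + 9)/6 = 18/6 = 3
te_E = (5 + 4·6 + 7)/6 = 36/6 = 6
te_F = (4 + 4·8 + 24)/6 = 60/6 = 10
te_G = (10 + 4·13 + 22)/6 = 84/6 = 14
te_H = (13 + 4·14 + 15)/6 = 84/6 = 14

Forward pass:
ES_A = 0; EF_A = 12
ES_B = 0; EF_B = 6
ES_C = 6; EF_C = 6+14 = 20
ES_D = max(EF_A=12, EF_B=6) = 12; EF_D = 12+3 = 15
ES_E = max(EF_A=12, EF_B=6) = 12; EF_E = 12+6 = 18
ES_F = 12; EF_F = 12+10 = 22
ES_G = 20; EF_G = 20+14 = 34
ES_H = max(EF_D=15, EF_E=18, EF_F=22, EF_G=34) = 34; EF_H = 34+14 = 48
Expected project duration μ = 48 weeks. Critical path: B → C → G → H.

Backward pass:
LF_H = 48; LS_H = 48−14 = 34
LF_G = LS_H = 34; LS_G = 34−14 = 20
LF_F = LS_H = 34; LS_F = 34−10 = 24
LF_E = LS_H = 34; LS_E = 34−6 = 28
LF_D = LS_H = 34; LS_D = 34−3 = 31
LF_C = LS_G = 20; LS_C = 20−14 = 6
LF_B = min(LS_C=6, LS_D=31, LS_E=28) = 6; LS_B = 6−6 = 0
LF_A = min(LS_D=31, LS_E=28, LS_F=24) = 24; LS_A = 24−12 = 12
Slack_D = LS_D − ES_D = 31 − 12 = 19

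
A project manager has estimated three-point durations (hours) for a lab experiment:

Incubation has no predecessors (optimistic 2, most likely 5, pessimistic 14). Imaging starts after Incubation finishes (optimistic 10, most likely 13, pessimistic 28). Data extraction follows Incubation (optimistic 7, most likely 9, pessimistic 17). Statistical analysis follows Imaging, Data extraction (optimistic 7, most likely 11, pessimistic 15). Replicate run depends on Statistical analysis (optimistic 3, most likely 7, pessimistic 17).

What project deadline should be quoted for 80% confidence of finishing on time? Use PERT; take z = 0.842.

43.8 hours

te_Incubation = (2 + 4·5 + 14)/6 = 36/6 = 6; σ²_Incubation = ((14−2)/6)² = 4.000
te_Imaging = (10 + 4·13 + 28)/6 = 90/6 = 15; σ²_Imaging = ((28−10)/6)² = 9.000
te_Data extraction = (7 + 4·9 + 17)/6 = 60/6 = 10; σ²_Data extraction = ((17−7)/6)² = 2.778
te_Statistical analysis = (7 + 4·11 + 15)/6 = 66/6 = 11; σ²_Statistical analysis = ((15−7)/6)² = 1.778
te_Replicate run = (3 + 4·7 + 17)/6 = 48/6 = 8; σ²_Replicate run = ((17−3)/6)² = 5.444

Forward pass:
ES_Incubation = 0; EF_Incubation = 6
ES_Imaging = 6; EF_Imaging = 6+15 = 21
ES_Data extraction = 6; EF_Data extraction = 6+10 = 16
ES_Statistical analysis = max(EF_Imaging=21, EF_Data extraction=16) = 21; EF_Statistical analysis = 21+11 = 32
ES_Replicate run = 32; EF_Replicate run = 32+8 = 40
Expected project duration μ = 40 hours. Critical path: Incubation → Imaging → Statistical analysis → Replicate run.

Variance along critical path = 4.000 + 9.000 + 1.778 + 5.444 = 20.222; σ = 4.497 hours.
D = μ + z·σ = 40 + 0.842·4.497 = 43.8 hours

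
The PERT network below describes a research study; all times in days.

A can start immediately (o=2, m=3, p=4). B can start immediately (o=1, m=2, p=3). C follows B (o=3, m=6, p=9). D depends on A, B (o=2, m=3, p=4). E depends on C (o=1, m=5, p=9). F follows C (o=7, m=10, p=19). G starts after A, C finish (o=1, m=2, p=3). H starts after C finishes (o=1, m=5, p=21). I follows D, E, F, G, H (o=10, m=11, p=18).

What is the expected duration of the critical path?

te_A = (2 + 4·3 + 4)/6 = 18/6 = 3
te_B = (1 + 4·2 + 3)/6 = 12/6 = 2
te_C = (3 + 4·6 + 9)/6 = 36/6 = 6
te_D = (2 + 4·3 + 4)/6 = 18/6 = 3
te_E = (1 + 4·5 + 9)/6 = 30/6 = 5
te_F = (7 + 4·10 + 19)/6 = 66/6 = 11
te_G = (1 + 4·2 + 3)/6 = 12/6 = 2
te_H = (1 + 4·5 + 21)/6 = 42/6 = 7
te_I = (10 + 4·11 + 18)/6 = 72/6 = 12

Forward pass:
ES_A = 0; EF_A = 3
ES_B = 0; EF_B = 2
ES_C = 2; EF_C = 2+6 = 8
ES_D = max(EF_A=3, EF_B=2) = 3; EF_D = 3+3 = 6
ES_E = 8; EF_E = 8+5 = 13
ES_F = 8; EF_F = 8+11 = 19
ES_G = max(EF_A=3, EF_C=8) = 8; EF_G = 8+2 = 10
ES_H = 8; EF_H = 8+7 = 15
ES_I = max(EF_D=6, EF_E=13, EF_F=19, EF_G=10, EF_H=15) = 19; EF_I = 19+12 = 31
Expected project duration μ = 31 days. Critical path: B → C → F → I.

31 days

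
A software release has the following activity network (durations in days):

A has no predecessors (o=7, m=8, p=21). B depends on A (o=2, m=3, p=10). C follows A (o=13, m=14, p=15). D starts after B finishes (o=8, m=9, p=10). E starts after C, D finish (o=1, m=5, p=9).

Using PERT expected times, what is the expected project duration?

te_A = (7 + 4·8 + 21)/6 = 60/6 = 10
te_B = (2 + 4·3 + 10)/6 = 24/6 = 4
te_C = (13 + 4·14 + 15)/6 = 84/6 = 14
te_D = (8 + 4·9 + 10)/6 = 54/6 = 9
te_E = (1 + 4·5 + 9)/6 = 30/6 = 5

Forward pass:
ES_A = 0; EF_A = 10
ES_B = 10; EF_B = 10+4 = 14
ES_C = 10; EF_C = 10+14 = 24
ES_D = 14; EF_D = 14+9 = 23
ES_E = max(EF_C=24, EF_D=23) = 24; EF_E = 24+5 = 29
Expected project duration μ = 29 days. Critical path: A → C → E.

29 days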